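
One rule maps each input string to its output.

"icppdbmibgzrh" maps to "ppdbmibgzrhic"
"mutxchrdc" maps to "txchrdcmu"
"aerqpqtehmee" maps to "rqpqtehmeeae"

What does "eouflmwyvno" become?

In each case the input is transformed by: move the first 2 characters to the end (rotate left by 2).
On "eouflmwyvno" that produces "uflmwyvnoeo".

uflmwyvnoeo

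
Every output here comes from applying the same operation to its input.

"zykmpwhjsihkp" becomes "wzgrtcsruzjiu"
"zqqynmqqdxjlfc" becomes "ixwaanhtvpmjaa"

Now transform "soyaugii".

Each output is the input with this applied: move the first 3 characters to the end (rotate left by 3), then shift every letter 10 places forward in the alphabet (wrapping around).
Working it through for "soyaugii": intermediate "augiisoy", final "keqsscyi".

keqsscyi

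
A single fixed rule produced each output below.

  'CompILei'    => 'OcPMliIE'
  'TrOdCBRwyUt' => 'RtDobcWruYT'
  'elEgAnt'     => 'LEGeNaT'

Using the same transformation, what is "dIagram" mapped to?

The rule is to flip the case of every letter, then swap each adjacent pair of characters (1↔2, 3↔4, ...).
Applying both steps to "dIagram": "DiAGRAM", then "iDGAARM".

iDGAARM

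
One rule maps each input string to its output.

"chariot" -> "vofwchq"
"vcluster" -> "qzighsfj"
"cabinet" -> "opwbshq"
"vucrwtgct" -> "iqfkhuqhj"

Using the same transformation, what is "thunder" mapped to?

vibrsfh

Rule — shift every letter 12 places backward in the alphabet (wrapping around), then move the first character to the end.
Doing the same to "thunder": "vibrsfh".
(Check on "cabinet": → "qopwbsh" → "opwbshq" ✓)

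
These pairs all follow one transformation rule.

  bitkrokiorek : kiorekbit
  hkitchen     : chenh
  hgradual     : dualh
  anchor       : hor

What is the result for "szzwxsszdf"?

sszdfsz

The rule is to swap the front and back halves of the string, then delete the last 3 characters.
"szzwxsszdf" → "sszdfsz".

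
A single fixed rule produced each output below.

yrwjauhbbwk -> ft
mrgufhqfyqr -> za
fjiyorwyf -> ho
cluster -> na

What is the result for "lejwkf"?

to

In each case the input is transformed by: shift every letter 9 places forward in the alphabet (wrapping around), then keep only the last 2 characters.
"lejwkf" → "to".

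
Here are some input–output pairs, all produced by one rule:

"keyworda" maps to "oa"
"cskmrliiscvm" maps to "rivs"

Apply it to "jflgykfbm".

ybf

The pattern: move the first 2 characters to the end (rotate left by 2), then keep one character in every 3, starting at position 3 (positions 3rd, 6th, 9th, ...).
Working it through for "jflgykfbm": intermediate "lgykfbmjf", final "ybf".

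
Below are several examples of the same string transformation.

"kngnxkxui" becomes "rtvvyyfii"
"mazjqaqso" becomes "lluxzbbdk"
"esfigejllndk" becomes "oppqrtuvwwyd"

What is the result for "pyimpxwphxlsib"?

msttwxaaadhiij

What's happening: sort the characters into alphabetical order, then shift every letter 11 places forward in the alphabet (wrapping around).
"pyimpxwphxlsib" → "msttwxaaadhiij".
(Check on "esfigejllndk": → "deefgijkllns" → "oppqrtuvwwyd" ✓)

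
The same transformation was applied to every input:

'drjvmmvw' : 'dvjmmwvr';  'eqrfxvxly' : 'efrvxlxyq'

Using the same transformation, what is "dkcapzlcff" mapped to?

Rule — swap each adjacent pair of characters (1↔2, 3↔4, ...), then move the first character to the end.
"dkcapzlcff" → "kdaczpclff" → "daczpclffk".

daczpclffk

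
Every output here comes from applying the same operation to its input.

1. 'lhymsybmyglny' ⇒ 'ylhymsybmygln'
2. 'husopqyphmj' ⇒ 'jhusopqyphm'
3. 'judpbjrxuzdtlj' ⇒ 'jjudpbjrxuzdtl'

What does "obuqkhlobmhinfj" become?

The rule is to move the last character to the front.
On "obuqkhlobmhinfj" that produces "jobuqkhlobmhinf".

jobuqkhlobmhinf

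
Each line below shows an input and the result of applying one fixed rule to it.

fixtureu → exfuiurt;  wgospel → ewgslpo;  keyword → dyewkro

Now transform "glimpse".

esgpiml

In each case the input is transformed by: sort the characters into alphabetical order, then take characters alternately from the front and the back (1st, last, 2nd, 2nd-last, ...).
So "glimpse" becomes "esgpiml".
(Check on "wgospel": → "eglopsw" → "ewgslpo" ✓)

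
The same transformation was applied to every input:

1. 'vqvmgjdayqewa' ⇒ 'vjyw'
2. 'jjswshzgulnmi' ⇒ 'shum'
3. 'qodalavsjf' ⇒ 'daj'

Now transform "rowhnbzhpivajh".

The rule is to keep one character in every 3, starting at position 3 (positions 3rd, 6th, 9th, ...).
"rowhnbzhpivajh" → "wbpa".

wbpa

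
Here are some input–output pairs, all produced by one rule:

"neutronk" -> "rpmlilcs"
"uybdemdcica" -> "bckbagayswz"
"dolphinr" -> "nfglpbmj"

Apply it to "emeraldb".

pyjbzckc

What's happening: move the first 3 characters to the end (rotate left by 3), then shift every letter 2 places backward in the alphabet (wrapping around).
On "emeraldb" that produces "pyjbzckc".
(Check on "uybdemdcica": → "demdcicauyb" → "bckbagayswz" ✓)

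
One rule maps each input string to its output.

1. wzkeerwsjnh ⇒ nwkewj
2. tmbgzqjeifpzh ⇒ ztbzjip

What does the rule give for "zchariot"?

ozhr

The transformation: move the last 2 characters to the front (rotate right by 2), then keep every other character starting from the first (positions 1st, 3rd, 5th, ...).
For "zchariot", step one produces "otzchari"; step two turns that into "ozhr".
(Check on "wzkeerwsjnh": → "nhwzkeerwsj" → "nwkewj" ✓)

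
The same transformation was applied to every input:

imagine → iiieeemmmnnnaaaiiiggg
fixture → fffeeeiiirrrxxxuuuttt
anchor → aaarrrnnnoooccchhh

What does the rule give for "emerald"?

In each case the input is transformed by: take characters alternately from the front and the back (1st, last, 2nd, 2nd-last, ...), then repeat every character 3 times.
Working it through for "emerald": intermediate "edmlear", final "eeedddmmmllleeeaaarrr".
(Check on "anchor": → "arnoch" → "aaarrrnnnoooccchhh" ✓)

eeedddmmmllleeeaaarrr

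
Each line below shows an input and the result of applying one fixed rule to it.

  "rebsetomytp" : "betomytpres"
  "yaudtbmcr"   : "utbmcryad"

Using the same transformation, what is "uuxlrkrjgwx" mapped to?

The transformation: move the first 3 characters to the end (rotate left by 3), then swap the first and last characters.
On "uuxlrkrjgwx": the first step gives "lrkrjgwxuux", and the second then gives "xrkrjgwxuul".

xrkrjgwxuul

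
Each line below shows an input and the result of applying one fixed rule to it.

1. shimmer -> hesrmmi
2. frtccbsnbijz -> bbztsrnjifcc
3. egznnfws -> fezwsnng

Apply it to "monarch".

Rule — sort the characters into reverse alphabetical order, then move the last 2 characters to the front (rotate right by 2).
For "monarch", step one produces "ronmhca"; step two turns that into "caronmh".
(Check on "frtccbsnbijz": → "ztsrnjifccbb" → "bbztsrnjifcc" ✓)

caronmh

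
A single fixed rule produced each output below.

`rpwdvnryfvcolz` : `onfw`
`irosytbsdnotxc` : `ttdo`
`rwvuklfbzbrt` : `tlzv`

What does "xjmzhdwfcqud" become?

In each case the input is transformed by: keep one character in every 3, starting at position 3 (positions 3rd, 6th, 9th, ...), then swap the first and last characters.
Starting from "xjmzhdwfcqud": after the first operation, "mdcd"; after the second, "ddcm".

ddcm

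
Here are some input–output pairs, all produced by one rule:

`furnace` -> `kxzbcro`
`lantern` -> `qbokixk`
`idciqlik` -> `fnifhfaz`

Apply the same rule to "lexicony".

fzlkvibu

The pattern: shift every letter 3 places backward in the alphabet (wrapping around), then move the first 3 characters to the end (rotate left by 3).
Working it through for "lexicony": intermediate "ibufzlkv", final "fzlkvibu".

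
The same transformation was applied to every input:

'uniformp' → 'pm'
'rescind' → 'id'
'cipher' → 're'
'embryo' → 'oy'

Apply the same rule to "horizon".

zn

The pattern: swap each adjacent pair of characters (1↔2, 3↔4, ...), then keep only the last 2 characters.
Working it through for "horizon": intermediate "ohirozn", final "zn".
(Check on "embryo": → "merboy" → "oy" ✓)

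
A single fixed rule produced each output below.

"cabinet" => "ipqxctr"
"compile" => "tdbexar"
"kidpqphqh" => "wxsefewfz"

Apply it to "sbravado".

Looking at the pairs, the operation is to shift every letter 11 places backward in the alphabet (wrapping around), then swap the first and last characters.
For "sbravado", step one produces "hqgpkpsd"; step two turns that into "dqgpkpsh".

dqgpkpsh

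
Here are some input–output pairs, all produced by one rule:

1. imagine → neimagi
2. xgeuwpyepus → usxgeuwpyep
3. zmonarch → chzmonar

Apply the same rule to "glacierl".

rlglacie

The rule is to move the last 2 characters to the front (rotate right by 2).
So "glacierl" becomes "rlglacie".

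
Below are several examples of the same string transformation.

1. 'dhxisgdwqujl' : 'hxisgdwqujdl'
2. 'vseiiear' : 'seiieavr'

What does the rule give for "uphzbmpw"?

Rule — swap the first and last characters, then move the first character to the end.
Applying both steps to "uphzbmpw": "wphzbmpu", then "phzbmpuw".

phzbmpuw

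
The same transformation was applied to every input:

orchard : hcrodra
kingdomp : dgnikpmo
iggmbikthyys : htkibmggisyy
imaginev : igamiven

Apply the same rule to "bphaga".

The rule is to reverse the string, then move the first 3 characters to the end (rotate left by 3).
Applying both steps to "bphaga": "agahpb", then "hpbaga".
(Check on "kingdomp": → "pmodgnik" → "dgnikpmo" ✓)

hpbaga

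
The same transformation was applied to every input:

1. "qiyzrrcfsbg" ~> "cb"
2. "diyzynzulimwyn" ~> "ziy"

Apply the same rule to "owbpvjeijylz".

The pattern: keep one character in every 3, starting at position 1 (positions 1st, 4th, 7th, ...), then delete the first 2 characters.
For "owbpvjeijylz", step one produces "opey"; step two turns that into "ey".

ey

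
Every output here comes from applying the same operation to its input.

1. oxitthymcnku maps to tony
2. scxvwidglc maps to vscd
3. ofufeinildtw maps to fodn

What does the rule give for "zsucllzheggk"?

czgz

In each case the input is transformed by: keep one character in every 3, starting at position 1 (positions 1st, 4th, 7th, ...), then swap each adjacent pair of characters (1↔2, 3↔4, ...).
On "zsucllzheggk" that produces "czgz".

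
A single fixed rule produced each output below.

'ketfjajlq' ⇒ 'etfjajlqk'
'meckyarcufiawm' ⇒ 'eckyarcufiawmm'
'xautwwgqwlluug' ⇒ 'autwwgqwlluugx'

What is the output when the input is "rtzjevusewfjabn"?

tzjevusewfjabnr

The transformation: move the first character to the end.
Doing the same to "rtzjevusewfjabn": "tzjevusewfjabnr".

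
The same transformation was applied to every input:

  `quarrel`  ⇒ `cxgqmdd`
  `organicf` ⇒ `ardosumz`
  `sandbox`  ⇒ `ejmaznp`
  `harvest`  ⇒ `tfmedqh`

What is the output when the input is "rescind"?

The rule is to shift every letter 12 places forward in the alphabet (wrapping around), then take characters alternately from the front and the back (1st, last, 2nd, 2nd-last, ...).
Starting from "rescind": after the first operation, "dqeouzp"; after the second, "dpqzeuo".

dpqzeuo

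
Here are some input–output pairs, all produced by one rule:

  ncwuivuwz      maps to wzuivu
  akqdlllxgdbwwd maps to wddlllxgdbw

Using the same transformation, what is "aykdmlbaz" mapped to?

azdmlb

What's happening: delete the first 3 characters, then move the last 2 characters to the front (rotate right by 2).
Starting from "aykdmlbaz": after the first operation, "dmlbaz"; after the second, "azdmlb".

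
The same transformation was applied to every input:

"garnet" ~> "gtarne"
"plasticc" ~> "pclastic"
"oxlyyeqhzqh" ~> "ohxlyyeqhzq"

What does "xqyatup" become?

The transformation: swap the first and last characters, then move the last character to the front.
Doing the same to "xqyatup": "xpqyatu".

xpqyatu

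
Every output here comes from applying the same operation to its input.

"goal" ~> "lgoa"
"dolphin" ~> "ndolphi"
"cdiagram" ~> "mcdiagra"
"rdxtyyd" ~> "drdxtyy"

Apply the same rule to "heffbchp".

Each output is the input with this applied: move the last character to the front.
Applying that to "heffbchp" gives "pheffbch".

pheffbch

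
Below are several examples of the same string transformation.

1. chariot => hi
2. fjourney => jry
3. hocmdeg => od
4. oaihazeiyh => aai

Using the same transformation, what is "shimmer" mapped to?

What's happening: keep one character in every 3, starting at position 2 (positions 2nd, 5th, 8th, ...).
On "shimmer" that produces "hm".

hm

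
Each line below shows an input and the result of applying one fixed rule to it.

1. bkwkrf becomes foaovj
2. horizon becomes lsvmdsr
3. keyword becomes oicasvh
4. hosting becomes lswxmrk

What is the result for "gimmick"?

Each output is the input with this applied: shift every letter 4 places forward in the alphabet (wrapping around).
For "gimmick" the result is "kmqqmgo".

kmqqmgo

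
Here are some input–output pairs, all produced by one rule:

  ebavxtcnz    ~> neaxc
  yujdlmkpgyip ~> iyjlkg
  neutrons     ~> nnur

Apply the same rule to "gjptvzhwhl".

hgpvh

The rule is to move the last 2 characters to the front (rotate right by 2), then keep every other character starting from the first (positions 1st, 3rd, 5th, ...).
On "gjptvzhwhl": the first step gives "hlgjptvzhw", and the second then gives "hgpvh".
(Check on "neutrons": → "nsneutro" → "nnur" ✓)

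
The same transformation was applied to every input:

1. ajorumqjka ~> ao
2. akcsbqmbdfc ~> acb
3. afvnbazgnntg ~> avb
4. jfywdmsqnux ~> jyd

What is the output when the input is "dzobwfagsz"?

The transformation: keep every other character starting from the first (positions 1st, 3rd, 5th, ...), then delete the last 3 characters.
On "dzobwfagsz": the first step gives "dowas", and the second then gives "do".

do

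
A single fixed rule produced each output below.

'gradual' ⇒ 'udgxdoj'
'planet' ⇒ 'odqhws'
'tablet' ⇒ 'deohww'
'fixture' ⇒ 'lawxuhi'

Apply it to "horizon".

What's happening: shift every letter 3 places forward in the alphabet (wrapping around), then move the first character to the end.
On "horizon": the first step gives "krulcrq", and the second then gives "rulcrqk".

rulcrqk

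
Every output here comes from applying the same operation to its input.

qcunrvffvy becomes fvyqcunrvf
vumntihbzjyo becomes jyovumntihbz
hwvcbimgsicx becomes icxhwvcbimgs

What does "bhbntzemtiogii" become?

Rule — move the last 3 characters to the front (rotate right by 3).
Doing the same to "bhbntzemtiogii": "giibhbntzemtio".

giibhbntzemtio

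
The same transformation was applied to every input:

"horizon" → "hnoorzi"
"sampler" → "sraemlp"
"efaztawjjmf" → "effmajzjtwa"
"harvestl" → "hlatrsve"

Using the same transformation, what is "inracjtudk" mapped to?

ikndruatcj

The pattern: take characters alternately from the front and the back (1st, last, 2nd, 2nd-last, ...).
"inracjtudk" → "ikndruatcj".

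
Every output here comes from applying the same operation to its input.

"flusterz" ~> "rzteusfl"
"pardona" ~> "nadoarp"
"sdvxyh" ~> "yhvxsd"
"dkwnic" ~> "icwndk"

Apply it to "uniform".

The pattern: reverse the string, then swap each adjacent pair of characters (1↔2, 3↔4, ...).
So "uniform" becomes "rmfoniu".

rmfoniu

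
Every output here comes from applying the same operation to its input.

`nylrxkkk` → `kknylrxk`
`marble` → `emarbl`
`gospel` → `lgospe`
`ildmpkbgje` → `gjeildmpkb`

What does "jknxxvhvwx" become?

The pattern: move the first 2 characters to the end (rotate left by 2), then swap the front and back halves of the string.
"jknxxvhvwx" → "nxxvhvwxjk" → "vwxjknxxvh".
(Check on "gospel": → "spelgo" → "lgospe" ✓)

vwxjknxxvh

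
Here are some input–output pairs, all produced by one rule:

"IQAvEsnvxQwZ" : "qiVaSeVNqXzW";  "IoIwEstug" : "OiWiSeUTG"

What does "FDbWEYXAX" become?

Rule — flip the case of every letter, then swap each adjacent pair of characters (1↔2, 3↔4, ...).
For "FDbWEYXAX" the result is "dfwByeaxx".
(Check on "IQAvEsnvxQwZ": → "iqaVeSNVXqWz" → "qiVaSeVNqXzW" ✓)

dfwByeaxx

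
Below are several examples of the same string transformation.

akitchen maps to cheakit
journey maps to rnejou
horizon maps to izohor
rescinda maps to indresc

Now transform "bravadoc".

Rule — delete the last character, then move the last 3 characters to the front (rotate right by 3).
Working it through for "bravadoc": intermediate "bravado", final "adobrav".

adobrav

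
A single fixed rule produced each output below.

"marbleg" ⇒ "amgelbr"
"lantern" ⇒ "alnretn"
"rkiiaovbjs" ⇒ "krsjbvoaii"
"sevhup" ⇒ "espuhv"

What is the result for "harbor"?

ahrobr

In each case the input is transformed by: move the first 2 characters to the end (rotate left by 2), then reverse the string.
"harbor" → "rborha" → "ahrobr".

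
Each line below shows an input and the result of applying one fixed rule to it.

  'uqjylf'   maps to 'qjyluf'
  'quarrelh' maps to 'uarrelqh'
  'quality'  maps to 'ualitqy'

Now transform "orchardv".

What's happening: swap the first and last characters, then move the first character to the end.
On "orchardv": the first step gives "vrchardo", and the second then gives "rchardov".

rchardov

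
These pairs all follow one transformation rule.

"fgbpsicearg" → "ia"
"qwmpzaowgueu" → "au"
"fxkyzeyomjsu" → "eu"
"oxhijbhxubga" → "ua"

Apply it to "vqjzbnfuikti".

Rule — keep one character in every 3, starting at position 3 (positions 3rd, 6th, 9th, ...), then keep only the vowels.
"vqjzbnfuikti" → "ii".

ii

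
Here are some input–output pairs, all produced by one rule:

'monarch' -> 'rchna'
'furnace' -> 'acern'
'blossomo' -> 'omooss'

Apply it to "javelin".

linve

Each output is the input with this applied: delete the first 2 characters, then move the last 3 characters to the front (rotate right by 3).
Working it through for "javelin": intermediate "velin", final "linve".
(Check on "furnace": → "rnace" → "acern" ✓)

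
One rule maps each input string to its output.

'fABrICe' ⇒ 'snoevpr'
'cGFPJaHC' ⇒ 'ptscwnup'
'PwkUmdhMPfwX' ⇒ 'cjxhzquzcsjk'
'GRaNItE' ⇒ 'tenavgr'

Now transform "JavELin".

wniryva

The pattern: shift every letter 13 places forward in the alphabet (wrapping around) — i.e. ROT13, then convert every letter to lowercase.
For "JavELin", step one produces "WniRYva"; step two turns that into "wniryva".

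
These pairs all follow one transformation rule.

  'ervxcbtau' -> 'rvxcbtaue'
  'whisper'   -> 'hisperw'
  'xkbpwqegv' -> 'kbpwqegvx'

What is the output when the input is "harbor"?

What's happening: move the first character to the end.
So "harbor" becomes "arborh".

arborh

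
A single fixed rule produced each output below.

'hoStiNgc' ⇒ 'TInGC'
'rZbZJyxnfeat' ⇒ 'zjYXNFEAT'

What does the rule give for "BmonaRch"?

NArCH

The transformation: delete the first 3 characters, then flip the case of every letter.
Starting from "BmonaRch": after the first operation, "naRch"; after the second, "NArCH".
(Check on "rZbZJyxnfeat": → "ZJyxnfeat" → "zjYXNFEAT" ✓)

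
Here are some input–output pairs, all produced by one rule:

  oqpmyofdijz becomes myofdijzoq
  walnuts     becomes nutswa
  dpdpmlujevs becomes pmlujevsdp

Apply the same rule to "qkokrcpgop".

Looking at the pairs, the operation is to move the first 3 characters to the end (rotate left by 3), then delete the last character.
"qkokrcpgop" → "krcpgopqko" → "krcpgopqk".

krcpgopqk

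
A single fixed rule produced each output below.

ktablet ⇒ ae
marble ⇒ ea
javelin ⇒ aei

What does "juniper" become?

Looking at the pairs, the operation is to move the last character to the front, then keep only the vowels.
For "juniper", step one produces "rjunipe"; step two turns that into "uie".

uie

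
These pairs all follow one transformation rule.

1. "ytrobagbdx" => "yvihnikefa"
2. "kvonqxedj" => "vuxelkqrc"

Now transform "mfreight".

The transformation: shift every letter 7 places forward in the alphabet (wrapping around), then move the first 2 characters to the end (rotate left by 2).
Applying both steps to "mfreight": "tmylpnoa", then "ylpnoatm".

ylpnoatm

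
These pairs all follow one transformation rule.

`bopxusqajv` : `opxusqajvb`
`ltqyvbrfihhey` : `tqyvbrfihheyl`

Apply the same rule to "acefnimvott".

What's happening: move the first character to the end.
Doing the same to "acefnimvott": "cefnimvotta".

cefnimvotta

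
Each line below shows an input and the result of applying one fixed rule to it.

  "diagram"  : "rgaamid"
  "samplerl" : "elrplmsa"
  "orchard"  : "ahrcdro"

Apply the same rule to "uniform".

ofrimnu

The pattern: move the last 3 characters to the front (rotate right by 3), then take characters alternately from the front and the back (1st, last, 2nd, 2nd-last, ...).
"uniform" → "ormunif" → "ofrimnu".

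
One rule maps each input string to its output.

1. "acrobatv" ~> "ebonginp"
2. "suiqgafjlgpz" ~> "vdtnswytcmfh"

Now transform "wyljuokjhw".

In each case the input is transformed by: move the first 2 characters to the end (rotate left by 2), then shift every letter 13 places forward in the alphabet (wrapping around) — i.e. ROT13.
So "wyljuokjhw" becomes "ywhbxwujjl".

ywhbxwujjl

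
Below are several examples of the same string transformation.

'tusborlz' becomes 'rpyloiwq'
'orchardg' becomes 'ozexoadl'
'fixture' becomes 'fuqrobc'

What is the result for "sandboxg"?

The transformation: shift every letter 3 places backward in the alphabet (wrapping around), then move the first character to the end.
On "sandboxg" that produces "xkayludp".
(Check on "tusborlz": → "qrpyloiw" → "rpyloiwq" ✓)

xkayludp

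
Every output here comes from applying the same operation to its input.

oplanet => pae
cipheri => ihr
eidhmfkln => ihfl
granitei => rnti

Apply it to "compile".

opl

The transformation: keep every other character starting from the second (positions 2nd, 4th, 6th, ...).
Applying that to "compile" gives "opl".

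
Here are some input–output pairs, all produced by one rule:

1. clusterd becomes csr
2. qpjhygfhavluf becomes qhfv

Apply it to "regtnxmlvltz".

Each output is the input with this applied: move the last character to the front, then keep one character in every 3, starting at position 2 (positions 2nd, 5th, 8th, ...).
On "regtnxmlvltz": the first step gives "zregtnxmlvlt", and the second then gives "rtml".

rtml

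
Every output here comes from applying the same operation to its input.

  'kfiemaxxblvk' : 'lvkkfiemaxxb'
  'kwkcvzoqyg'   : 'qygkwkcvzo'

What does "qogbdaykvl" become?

In each case the input is transformed by: move the last 3 characters to the front (rotate right by 3).
On "qogbdaykvl" that produces "kvlqogbday".

kvlqogbday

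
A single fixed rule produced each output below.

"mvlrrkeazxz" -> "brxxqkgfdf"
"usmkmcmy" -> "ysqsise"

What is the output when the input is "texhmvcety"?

In each case the input is transformed by: shift every letter 6 places forward in the alphabet (wrapping around), then delete the first character.
Working it through for "texhmvcety": intermediate "zkdnsbikze", final "kdnsbikze".

kdnsbikze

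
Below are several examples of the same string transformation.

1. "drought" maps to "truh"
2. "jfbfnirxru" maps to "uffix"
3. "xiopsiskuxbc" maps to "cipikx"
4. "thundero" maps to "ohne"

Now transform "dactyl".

lat

Rule — move the last character to the front, then keep every other character starting from the first (positions 1st, 3rd, 5th, ...).
"dactyl" → "ldacty" → "lat".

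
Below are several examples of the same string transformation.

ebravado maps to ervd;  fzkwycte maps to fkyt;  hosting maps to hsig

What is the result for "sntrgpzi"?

The rule is to keep every other character starting from the first (positions 1st, 3rd, 5th, ...).
For "sntrgpzi" the result is "stgz".

stgz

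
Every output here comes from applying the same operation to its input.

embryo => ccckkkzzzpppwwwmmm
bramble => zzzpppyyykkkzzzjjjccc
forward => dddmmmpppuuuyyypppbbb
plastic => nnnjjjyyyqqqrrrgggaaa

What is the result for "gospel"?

The transformation: shift every letter 2 places backward in the alphabet (wrapping around), then repeat every character 3 times.
Starting from "gospel": after the first operation, "emqncj"; after the second, "eeemmmqqqnnncccjjj".
(Check on "bramble": → "zpykzjc" → "zzzpppyyykkkzzzjjjccc" ✓)

eeemmmqqqnnncccjjj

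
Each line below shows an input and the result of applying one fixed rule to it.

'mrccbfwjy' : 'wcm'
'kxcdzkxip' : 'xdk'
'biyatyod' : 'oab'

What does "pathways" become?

In each case the input is transformed by: keep one character in every 3, starting at position 1 (positions 1st, 4th, 7th, ...), then reverse the string.
For "pathways", step one produces "phy"; step two turns that into "yhp".
(Check on "kxcdzkxip": → "kdx" → "xdk" ✓)

yhp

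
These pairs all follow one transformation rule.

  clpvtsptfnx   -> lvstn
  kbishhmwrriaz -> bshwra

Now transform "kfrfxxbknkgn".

What's happening: keep every other character starting from the second (positions 2nd, 4th, 6th, ...).
"kfrfxxbknkgn" → "ffxkkn".

ffxkkn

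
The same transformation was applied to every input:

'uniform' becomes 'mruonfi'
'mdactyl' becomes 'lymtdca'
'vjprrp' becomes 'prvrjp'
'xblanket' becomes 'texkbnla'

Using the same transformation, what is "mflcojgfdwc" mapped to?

In each case the input is transformed by: move the last character to the front, then take characters alternately from the front and the back (1st, last, 2nd, 2nd-last, ...).
Applying both steps to "mflcojgfdwc": "cmflcojgfdw", then "cwmdfflgcjo".

cwmdfflgcjo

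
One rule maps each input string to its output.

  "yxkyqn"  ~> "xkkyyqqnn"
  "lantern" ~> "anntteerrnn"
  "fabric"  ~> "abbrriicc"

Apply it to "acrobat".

The pattern: double every character, then delete the first 3 characters.
Doing the same to "acrobat": "crroobbaatt".

crroobbaatt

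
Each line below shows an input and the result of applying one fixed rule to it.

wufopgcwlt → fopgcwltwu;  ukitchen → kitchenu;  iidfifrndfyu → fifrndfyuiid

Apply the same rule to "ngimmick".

gimmickn

The rule is to swap the front and back halves of the string, then move the last 3 characters to the front (rotate right by 3).
Starting from "ngimmick": after the first operation, "mickngim"; after the second, "gimmickn".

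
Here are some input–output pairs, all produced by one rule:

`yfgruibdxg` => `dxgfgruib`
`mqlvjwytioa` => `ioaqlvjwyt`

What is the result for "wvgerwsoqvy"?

qvyvgerwso

In each case the input is transformed by: delete the first character, then move the last 3 characters to the front (rotate right by 3).
Working it through for "wvgerwsoqvy": intermediate "vgerwsoqvy", final "qvyvgerwso".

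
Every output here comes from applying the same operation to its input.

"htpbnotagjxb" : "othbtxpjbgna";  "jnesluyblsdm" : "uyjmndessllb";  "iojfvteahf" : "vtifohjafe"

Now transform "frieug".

iefgru

The transformation: take characters alternately from the front and the back (1st, last, 2nd, 2nd-last, ...), then move the last 2 characters to the front (rotate right by 2).
On "frieug": the first step gives "fgruie", and the second then gives "iefgru".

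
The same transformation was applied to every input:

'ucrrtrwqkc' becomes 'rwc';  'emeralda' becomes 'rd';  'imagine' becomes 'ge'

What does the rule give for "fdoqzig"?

Each output is the input with this applied: move the first character to the end, then keep one character in every 3, starting at position 3 (positions 3rd, 6th, 9th, ...).
Applying both steps to "fdoqzig": "doqzigf", then "qg".

qg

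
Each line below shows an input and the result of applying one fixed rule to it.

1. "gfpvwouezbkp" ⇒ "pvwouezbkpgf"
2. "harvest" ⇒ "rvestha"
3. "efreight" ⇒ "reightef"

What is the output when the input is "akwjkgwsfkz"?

What's happening: move the first 2 characters to the end (rotate left by 2).
Applying that to "akwjkgwsfkz" gives "wjkgwsfkzak".

wjkgwsfkzak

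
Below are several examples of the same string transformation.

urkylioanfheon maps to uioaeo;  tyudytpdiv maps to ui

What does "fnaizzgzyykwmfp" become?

ai

The pattern: keep only the vowels.
So "fnaizzgzyykwmfp" becomes "ai".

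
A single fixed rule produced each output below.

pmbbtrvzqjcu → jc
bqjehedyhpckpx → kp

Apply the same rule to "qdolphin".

Looking at the pairs, the operation is to delete the last character, then keep only the last 2 characters.
For "qdolphin", step one produces "qdolphi"; step two turns that into "hi".

hi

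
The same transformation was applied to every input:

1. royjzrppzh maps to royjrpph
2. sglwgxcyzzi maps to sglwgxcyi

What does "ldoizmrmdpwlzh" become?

The transformation: remove every "z".
"ldoizmrmdpwlzh" → "ldoimrmdpwlh".

ldoimrmdpwlh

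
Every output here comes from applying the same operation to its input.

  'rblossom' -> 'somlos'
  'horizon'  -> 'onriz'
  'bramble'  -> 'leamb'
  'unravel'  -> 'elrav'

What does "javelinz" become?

inzvel

Looking at the pairs, the operation is to delete the first 2 characters, then move the first 3 characters to the end (rotate left by 3).
Starting from "javelinz": after the first operation, "velinz"; after the second, "inzvel".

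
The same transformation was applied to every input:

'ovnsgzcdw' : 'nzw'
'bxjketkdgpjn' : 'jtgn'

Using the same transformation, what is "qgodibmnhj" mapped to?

obh

Each output is the input with this applied: keep one character in every 3, starting at position 3 (positions 3rd, 6th, 9th, ...).
"qgodibmnhj" → "obh".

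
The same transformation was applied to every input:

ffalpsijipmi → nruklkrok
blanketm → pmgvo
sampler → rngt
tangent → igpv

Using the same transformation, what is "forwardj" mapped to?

What's happening: delete the first 3 characters, then shift every letter 2 places forward in the alphabet (wrapping around).
Applying that to "forwardj" gives "yctfl".

yctfl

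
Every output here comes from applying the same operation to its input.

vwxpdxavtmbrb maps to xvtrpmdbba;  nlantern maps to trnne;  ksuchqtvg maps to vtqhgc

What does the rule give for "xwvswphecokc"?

wspokhecc

The transformation: delete the first 3 characters, then sort the characters into reverse alphabetical order.
"xwvswphecokc" → "swphecokc" → "wspokhecc".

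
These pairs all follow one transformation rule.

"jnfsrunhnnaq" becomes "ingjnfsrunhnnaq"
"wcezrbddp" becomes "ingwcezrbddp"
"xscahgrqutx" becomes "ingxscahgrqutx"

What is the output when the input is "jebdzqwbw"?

ingjebdzqwbw

In each case the input is transformed by: prepend "ing".
Doing the same to "jebdzqwbw": "ingjebdzqwbw".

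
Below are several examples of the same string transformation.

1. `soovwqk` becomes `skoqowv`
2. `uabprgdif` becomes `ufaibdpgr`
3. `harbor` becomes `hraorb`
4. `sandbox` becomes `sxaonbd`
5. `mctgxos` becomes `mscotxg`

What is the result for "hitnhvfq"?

hqiftvnh

Each output is the input with this applied: take characters alternately from the front and the back (1st, last, 2nd, 2nd-last, ...).
Applying that to "hitnhvfq" gives "hqiftvnh".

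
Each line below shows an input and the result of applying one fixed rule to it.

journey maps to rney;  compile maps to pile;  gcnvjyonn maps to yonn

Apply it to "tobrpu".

The rule is to keep only the last 4 characters.
Applying that to "tobrpu" gives "brpu".

brpu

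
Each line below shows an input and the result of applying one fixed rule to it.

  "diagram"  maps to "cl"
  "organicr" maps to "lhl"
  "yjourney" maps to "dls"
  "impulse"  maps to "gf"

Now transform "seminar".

yh

The transformation: shift every letter 6 places backward in the alphabet (wrapping around), then keep one character in every 3, starting at position 2 (positions 2nd, 5th, 8th, ...).
Working it through for "seminar": intermediate "mygchul", final "yh".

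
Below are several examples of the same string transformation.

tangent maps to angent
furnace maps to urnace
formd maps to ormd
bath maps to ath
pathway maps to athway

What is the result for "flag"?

Each output is the input with this applied: delete the first character.
For "flag" the result is "lag".

lag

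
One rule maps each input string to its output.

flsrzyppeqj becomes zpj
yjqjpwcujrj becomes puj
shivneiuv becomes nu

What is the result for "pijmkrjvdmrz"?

kvr

The transformation: delete the first 2 characters, then keep one character in every 3, starting at position 3 (positions 3rd, 6th, 9th, ...).
On "pijmkrjvdmrz": the first step gives "jmkrjvdmrz", and the second then gives "kvr".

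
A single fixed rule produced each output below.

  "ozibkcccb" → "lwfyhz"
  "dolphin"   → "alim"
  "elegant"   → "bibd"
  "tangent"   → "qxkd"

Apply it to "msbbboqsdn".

jpyyyln

Looking at the pairs, the operation is to shift every letter 3 places backward in the alphabet (wrapping around), then delete the last 3 characters.
Applying both steps to "msbbboqsdn": "jpyyylnpak", then "jpyyyln".
(Check on "ozibkcccb": → "lwfyhzzzy" → "lwfyhz" ✓)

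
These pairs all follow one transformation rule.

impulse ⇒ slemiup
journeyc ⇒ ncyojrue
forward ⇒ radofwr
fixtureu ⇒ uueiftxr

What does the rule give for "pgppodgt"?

otggpppd

Looking at the pairs, the operation is to swap each adjacent pair of characters (1↔2, 3↔4, ...), then move the last 3 characters to the front (rotate right by 3).
For "pgppodgt", step one produces "gpppdotg"; step two turns that into "otggpppd".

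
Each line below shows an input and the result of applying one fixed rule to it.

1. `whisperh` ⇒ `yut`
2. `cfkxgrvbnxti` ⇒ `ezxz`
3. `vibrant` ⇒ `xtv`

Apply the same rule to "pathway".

Rule — shift every letter 2 places forward in the alphabet (wrapping around), then keep one character in every 3, starting at position 1 (positions 1st, 4th, 7th, ...).
Starting from "pathway": after the first operation, "rcvjyca"; after the second, "rja".

rja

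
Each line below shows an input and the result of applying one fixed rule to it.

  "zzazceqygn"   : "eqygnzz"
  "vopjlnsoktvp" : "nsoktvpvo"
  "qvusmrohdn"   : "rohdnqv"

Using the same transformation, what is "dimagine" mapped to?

inedi

Looking at the pairs, the operation is to move the first 2 characters to the end (rotate left by 2), then delete the first 3 characters.
Applying both steps to "dimagine": "maginedi", then "inedi".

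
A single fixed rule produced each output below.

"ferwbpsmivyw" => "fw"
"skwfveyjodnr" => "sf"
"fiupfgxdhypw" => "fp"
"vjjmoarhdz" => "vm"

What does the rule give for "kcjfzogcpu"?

kf

Each output is the input with this applied: keep one character in every 3, starting at position 1 (positions 1st, 4th, 7th, ...), then keep only the first 2 characters.
Working it through for "kcjfzogcpu": intermediate "kfgu", final "kf".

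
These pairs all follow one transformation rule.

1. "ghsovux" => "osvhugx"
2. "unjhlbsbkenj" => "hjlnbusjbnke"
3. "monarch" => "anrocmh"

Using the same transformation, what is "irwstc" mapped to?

swtrci

The pattern: move the first 3 characters to the end (rotate left by 3), then take characters alternately from the front and the back (1st, last, 2nd, 2nd-last, ...).
On "irwstc": the first step gives "stcirw", and the second then gives "swtrci".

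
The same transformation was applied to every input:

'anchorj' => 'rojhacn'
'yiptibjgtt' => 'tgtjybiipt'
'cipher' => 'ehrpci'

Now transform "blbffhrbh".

The transformation: move the last 2 characters to the front (rotate right by 2), then take characters alternately from the front and the back (1st, last, 2nd, 2nd-last, ...).
Working it through for "blbffhrbh": intermediate "bhblbffhr", final "brhhbflfb".

brhhbflfb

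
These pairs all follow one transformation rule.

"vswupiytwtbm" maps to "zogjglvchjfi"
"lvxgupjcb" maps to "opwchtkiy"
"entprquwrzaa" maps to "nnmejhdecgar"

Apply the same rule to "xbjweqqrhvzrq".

In each case the input is transformed by: reverse the string, then shift every letter 13 places forward in the alphabet (wrapping around) — i.e. ROT13.
On "xbjweqqrhvzrq" that produces "demiueddrjwok".
(Check on "lvxgupjcb": → "bcjpugxvl" → "opwchtkiy" ✓)

demiueddrjwok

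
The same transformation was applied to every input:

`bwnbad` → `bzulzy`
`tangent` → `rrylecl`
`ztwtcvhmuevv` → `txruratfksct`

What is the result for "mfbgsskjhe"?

ckdzeqqihf

Looking at the pairs, the operation is to shift every letter 2 places backward in the alphabet (wrapping around), then move the last character to the front.
Applying that to "mfbgsskjhe" gives "ckdzeqqihf".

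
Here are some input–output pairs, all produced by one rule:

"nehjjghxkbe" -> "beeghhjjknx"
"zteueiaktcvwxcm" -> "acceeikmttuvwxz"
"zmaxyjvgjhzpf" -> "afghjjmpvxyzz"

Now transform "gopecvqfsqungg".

The rule is to sort the characters into alphabetical order.
For "gopecvqfsqungg" the result is "cefgggnopqqsuv".

cefgggnopqqsuv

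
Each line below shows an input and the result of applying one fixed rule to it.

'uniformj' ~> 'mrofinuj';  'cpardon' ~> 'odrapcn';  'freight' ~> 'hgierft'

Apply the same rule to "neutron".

The rule is to move the last character to the front, then reverse the string.
On "neutron" that produces "ortuenn".

ortuenn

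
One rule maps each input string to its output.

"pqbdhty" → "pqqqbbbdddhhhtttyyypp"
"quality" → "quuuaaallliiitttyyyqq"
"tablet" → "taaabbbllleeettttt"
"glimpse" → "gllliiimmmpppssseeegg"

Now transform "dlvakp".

dlllvvvaaakkkpppdd

In each case the input is transformed by: repeat every character 3 times, then move the first 2 characters to the end (rotate left by 2).
Applying both steps to "dlvakp": "dddlllvvvaaakkkppp", then "dlllvvvaaakkkpppdd".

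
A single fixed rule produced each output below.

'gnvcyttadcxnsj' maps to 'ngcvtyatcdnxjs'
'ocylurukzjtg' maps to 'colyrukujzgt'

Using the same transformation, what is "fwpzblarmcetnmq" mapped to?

wfzplbracmtemnq

Looking at the pairs, the operation is to swap each adjacent pair of characters (1↔2, 3↔4, ...).
On "fwpzblarmcetnmq" that produces "wfzplbracmtemnq".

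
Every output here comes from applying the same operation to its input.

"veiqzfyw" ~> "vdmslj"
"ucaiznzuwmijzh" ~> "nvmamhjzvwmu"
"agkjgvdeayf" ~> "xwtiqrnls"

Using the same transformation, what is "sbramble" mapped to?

Rule — delete the first 2 characters, then shift every letter 13 places forward in the alphabet (wrapping around) — i.e. ROT13.
Working it through for "sbramble": intermediate "ramble", final "enzoyr".

enzoyr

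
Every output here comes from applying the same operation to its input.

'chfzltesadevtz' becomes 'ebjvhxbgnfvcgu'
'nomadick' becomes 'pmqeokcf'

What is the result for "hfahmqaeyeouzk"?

Rule — shift every letter 2 places forward in the alphabet (wrapping around), then take characters alternately from the front and the back (1st, last, 2nd, 2nd-last, ...).
Doing the same to "hfahmqaeyeouzk": "jmhbcwjqogsacg".
(Check on "chfzltesadevtz": → "ejhbnvgucfgxvb" → "ebjvhxbgnfvcgu" ✓)

jmhbcwjqogsacg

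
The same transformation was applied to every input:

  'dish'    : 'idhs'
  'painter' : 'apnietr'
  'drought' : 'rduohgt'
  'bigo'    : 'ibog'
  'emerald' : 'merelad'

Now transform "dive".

What's happening: swap each adjacent pair of characters (1↔2, 3↔4, ...).
Doing the same to "dive": "idev".

idev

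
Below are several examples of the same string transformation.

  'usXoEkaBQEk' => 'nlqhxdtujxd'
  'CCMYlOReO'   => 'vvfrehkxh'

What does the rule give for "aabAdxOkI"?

ttutwqhdb

The rule is to shift every letter 7 places backward in the alphabet (wrapping around), then convert every letter to lowercase.
On "aabAdxOkI": the first step gives "ttuTwqHdB", and the second then gives "ttutwqhdb".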